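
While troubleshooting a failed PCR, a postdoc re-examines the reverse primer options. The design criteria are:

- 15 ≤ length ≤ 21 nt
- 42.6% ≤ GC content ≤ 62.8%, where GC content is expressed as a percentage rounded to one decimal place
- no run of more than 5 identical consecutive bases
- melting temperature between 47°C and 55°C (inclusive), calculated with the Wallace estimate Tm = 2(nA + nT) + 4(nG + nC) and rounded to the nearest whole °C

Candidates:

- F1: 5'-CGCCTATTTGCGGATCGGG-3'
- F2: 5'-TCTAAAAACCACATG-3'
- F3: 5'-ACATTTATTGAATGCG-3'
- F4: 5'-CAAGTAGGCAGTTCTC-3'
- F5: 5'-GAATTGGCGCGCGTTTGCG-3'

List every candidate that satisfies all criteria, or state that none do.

F1 (19 nt, A=2 T=5 G=7 C=5): length 19 ✓; GC 12/19 = 63.2%, outside 42.6–62.8% ✗; longest run = 3 ✓; Tm = 2·7 + 4·12 = 62°C, outside 47–55°C ✗ — fails.
F2 (15 nt, A=7 T=3 G=1 C=4): length 15 ✓; GC 5/15 = 33.3%, outside 42.6–62.8% ✗; longest run = 5 ✓; Tm = 2·10 + 4·5 = 40°C, outside 47–55°C ✗ — fails.
F3 (16 nt, A=5 T=6 G=3 C=2): length 16 ✓; GC 5/16 = 31.3%, outside 42.6–62.8% ✗; longest run = 3 ✓; Tm = 2·11 + 4·5 = 42°C, outside 47–55°C ✗ — fails.
F4 (16 nt, A=4 T=4 G=4 C=4): length 16 ✓; GC 8/16 = 50.0% ✓; longest run = 2 ✓; Tm = 2·8 + 4·8 = 48°C ✓ — passes.
F5 (19 nt, A=2 T=5 G=8 C=4): length 19 ✓; GC 12/19 = 63.2%, outside 42.6–62.8% ✗; longest run = 3 ✓; Tm = 2·7 + 4·12 = 62°C, outside 47–55°C ✗ — fails.

F4 only.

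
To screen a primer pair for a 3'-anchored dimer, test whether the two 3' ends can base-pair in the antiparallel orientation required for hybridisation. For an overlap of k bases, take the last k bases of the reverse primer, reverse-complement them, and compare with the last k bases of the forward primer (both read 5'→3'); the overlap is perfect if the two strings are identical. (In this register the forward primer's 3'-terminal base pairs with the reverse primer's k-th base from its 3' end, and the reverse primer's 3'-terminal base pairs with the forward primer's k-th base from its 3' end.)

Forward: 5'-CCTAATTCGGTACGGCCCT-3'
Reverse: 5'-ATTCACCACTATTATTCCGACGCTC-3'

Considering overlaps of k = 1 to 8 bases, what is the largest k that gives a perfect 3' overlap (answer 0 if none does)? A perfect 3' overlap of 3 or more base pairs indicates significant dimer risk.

Longest perfect overlap: 0 complementary base pairs; below the dimer-risk threshold (threshold 3).

Last 8 bases (5'→3') — forward …ACGGCCCT, reverse …CGACGCTC.
Reverse complement of the reverse primer's last 8 bases: GAGCGTCG; its first k bases are the reverse complement of the reverse primer's last k bases, so a perfect k-base overlap needs the forward primer's last k bases to equal them.
Comparing (forward last k vs required): k=1: T vs G ✗; k=2: CT vs GA ✗; k=3: CCT vs GAG ✗; k=4: CCCT vs GAGC ✗; k=5: GCCCT vs GAGCG ✗; k=6: GGCCCT vs GAGCGT ✗; k=7: CGGCCCT vs GAGCGTC ✗; k=8: ACGGCCCT vs GAGCGTCG ✗.
No overlap length from 1 to 8 is perfect, so the longest perfect 3' overlap is 0.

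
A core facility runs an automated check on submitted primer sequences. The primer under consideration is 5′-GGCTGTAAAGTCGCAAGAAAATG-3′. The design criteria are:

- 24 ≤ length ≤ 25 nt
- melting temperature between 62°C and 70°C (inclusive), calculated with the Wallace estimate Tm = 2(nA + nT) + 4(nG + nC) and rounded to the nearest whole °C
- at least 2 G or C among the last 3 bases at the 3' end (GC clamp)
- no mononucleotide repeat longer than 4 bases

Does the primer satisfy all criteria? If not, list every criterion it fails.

Fails: length, GC clamp.

Base counts: A=9, T=4, G=7, C=3 (length 23).
length: length 23, outside 24–25 ✗
Tm: Tm = 2·13 + 4·10 = 66°C ✓
GC clamp: 3' end ATG has 1 G/C, need ≥2 ✗
homopolymer run: longest run = 4 ✓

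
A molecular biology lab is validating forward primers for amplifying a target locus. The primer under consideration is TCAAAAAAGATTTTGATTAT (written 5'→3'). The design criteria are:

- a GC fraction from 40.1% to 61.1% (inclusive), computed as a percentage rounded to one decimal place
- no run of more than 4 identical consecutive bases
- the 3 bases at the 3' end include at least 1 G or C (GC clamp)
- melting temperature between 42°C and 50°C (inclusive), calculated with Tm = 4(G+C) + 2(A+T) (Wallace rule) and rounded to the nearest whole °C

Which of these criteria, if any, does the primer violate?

Base counts: A=9, T=8, G=2, C=1 (length 20).
GC content: GC 3/20 = 15.0%, outside 40.1–61.1% ✗
homopolymer run: longest run = 6, exceeds 4 ✗
GC clamp: 3' end TAT has 0 G/C, need ≥1 ✗
Tm: Tm = 2·17 + 4·3 = 46°C ✓

Fails: GC content, homopolymer run, GC clamp.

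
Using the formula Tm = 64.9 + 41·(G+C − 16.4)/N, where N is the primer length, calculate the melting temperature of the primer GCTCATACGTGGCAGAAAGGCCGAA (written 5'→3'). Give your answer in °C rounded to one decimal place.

61.0°C

Base counts: A=8, T=3, G=8, C=6; G+C = 14, N = 25.
Tm = 64.9 + 41·(14 − 16.4)/25 = 64.9 + -98.40/25 = 61.0°C.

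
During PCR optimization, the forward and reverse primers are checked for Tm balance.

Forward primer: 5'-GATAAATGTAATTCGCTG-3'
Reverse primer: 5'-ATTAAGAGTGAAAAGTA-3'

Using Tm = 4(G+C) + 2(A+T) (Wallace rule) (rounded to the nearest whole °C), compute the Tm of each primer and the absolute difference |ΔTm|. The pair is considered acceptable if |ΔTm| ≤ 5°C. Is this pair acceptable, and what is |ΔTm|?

|ΔTm| = 6°C; the pair is not acceptable.

Forward: A=6 T=6 G=4 C=2 → Tm = 2·12 + 4·6 = 48°C.
Reverse: A=9 T=4 G=4 C=0 → Tm = 2·13 + 4·4 = 42°C.
|ΔTm| = |48 − 42| = 6°C, > 5°C.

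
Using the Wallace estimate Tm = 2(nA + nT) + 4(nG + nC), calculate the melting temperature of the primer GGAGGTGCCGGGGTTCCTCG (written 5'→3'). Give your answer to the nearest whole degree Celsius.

Base counts: A=1, T=4, G=10, C=5 (length 20).
Tm = 2·(1+4) + 4·(10+5) = 2·5 + 4·15 = 10 + 60 = 70°C.

70°C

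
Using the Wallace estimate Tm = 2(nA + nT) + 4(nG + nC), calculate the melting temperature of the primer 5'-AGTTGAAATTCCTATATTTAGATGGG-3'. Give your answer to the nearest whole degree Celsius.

Base counts: A=8, T=10, G=6, C=2 (length 26).
Tm = 2·(8+10) + 4·(6+2) = 2·18 + 4·8 = 36 + 32 = 68°C.

68°C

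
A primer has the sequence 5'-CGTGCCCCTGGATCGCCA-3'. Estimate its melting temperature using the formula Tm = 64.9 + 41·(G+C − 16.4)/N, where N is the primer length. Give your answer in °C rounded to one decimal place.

Base counts: A=2, T=3, G=5, C=8; G+C = 13, N = 18.
Tm = 64.9 + 41·(13 − 16.4)/18 = 64.9 + -139.40/18 = 57.2°C.

57.2°C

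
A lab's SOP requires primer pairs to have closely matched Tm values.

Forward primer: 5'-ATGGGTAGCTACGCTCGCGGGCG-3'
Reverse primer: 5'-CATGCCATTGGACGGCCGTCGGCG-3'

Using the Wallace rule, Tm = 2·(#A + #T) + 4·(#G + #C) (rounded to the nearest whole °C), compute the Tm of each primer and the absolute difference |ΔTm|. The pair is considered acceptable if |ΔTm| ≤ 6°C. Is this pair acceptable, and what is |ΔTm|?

Forward: A=3 T=4 G=10 C=6 → Tm = 2·7 + 4·16 = 78°C.
Reverse: A=3 T=4 G=9 C=8 → Tm = 2·7 + 4·17 = 82°C.
|ΔTm| = |78 − 82| = 4°C, ≤ 6°C.

|ΔTm| = 4°C; the pair is acceptable.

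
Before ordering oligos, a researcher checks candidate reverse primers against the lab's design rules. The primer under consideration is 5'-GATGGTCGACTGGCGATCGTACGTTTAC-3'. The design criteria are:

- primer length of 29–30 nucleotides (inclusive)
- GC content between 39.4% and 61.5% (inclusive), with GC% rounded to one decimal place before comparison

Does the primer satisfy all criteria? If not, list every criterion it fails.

Fails: length.

Base counts: A=5, T=8, G=9, C=6 (length 28).
length: length 28, outside 29–30 ✗
GC content: GC 15/28 = 53.6% ✓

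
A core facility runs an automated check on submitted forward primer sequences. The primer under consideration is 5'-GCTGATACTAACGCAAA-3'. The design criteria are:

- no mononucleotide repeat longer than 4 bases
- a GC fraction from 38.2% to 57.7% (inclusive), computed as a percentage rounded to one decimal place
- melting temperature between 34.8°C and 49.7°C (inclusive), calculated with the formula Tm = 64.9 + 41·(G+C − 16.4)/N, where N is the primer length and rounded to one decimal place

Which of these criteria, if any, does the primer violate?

Meets all criteria.

Base counts: A=7, T=3, G=3, C=4 (length 17).
homopolymer run: longest run = 3 ✓
GC content: GC 7/17 = 41.2% ✓
Tm: Tm = 64.9 + 41·(7 − 16.4)/17 = 42.2°C ✓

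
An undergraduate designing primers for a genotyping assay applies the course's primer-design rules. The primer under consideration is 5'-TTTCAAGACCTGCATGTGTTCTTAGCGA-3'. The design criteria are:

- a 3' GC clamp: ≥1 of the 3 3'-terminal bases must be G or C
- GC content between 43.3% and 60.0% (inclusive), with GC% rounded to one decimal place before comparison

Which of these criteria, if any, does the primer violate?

Base counts: A=6, T=10, G=6, C=6 (length 28).
GC clamp: 3' end CGA has 2 G/C ✓
GC content: GC 12/28 = 42.9%, outside 43.3–60.0% ✗

Fails: GC content.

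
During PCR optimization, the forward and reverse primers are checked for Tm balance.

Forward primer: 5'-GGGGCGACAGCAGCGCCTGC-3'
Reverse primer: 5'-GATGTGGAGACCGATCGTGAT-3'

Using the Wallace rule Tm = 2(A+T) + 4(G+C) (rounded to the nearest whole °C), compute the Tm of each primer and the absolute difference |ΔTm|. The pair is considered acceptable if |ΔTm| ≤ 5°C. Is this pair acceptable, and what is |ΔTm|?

Forward: A=3 T=1 G=9 C=7 → Tm = 2·4 + 4·16 = 72°C.
Reverse: A=5 T=5 G=8 C=3 → Tm = 2·10 + 4·11 = 64°C.
|ΔTm| = |72 − 64| = 8°C, > 5°C.

|ΔTm| = 8°C; the pair is not acceptable.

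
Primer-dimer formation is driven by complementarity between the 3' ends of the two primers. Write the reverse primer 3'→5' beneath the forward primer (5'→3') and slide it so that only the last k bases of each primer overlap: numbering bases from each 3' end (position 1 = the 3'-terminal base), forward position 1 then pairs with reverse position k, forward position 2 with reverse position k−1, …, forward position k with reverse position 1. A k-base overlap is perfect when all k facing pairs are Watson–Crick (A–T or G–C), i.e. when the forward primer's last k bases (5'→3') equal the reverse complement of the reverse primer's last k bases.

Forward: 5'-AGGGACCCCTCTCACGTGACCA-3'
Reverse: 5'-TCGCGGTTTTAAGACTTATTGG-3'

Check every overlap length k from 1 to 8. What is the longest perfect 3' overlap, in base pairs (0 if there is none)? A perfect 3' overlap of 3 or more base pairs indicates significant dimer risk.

Last 8 bases (5'→3') — forward …CGTGACCA, reverse …CTTATTGG.
Reverse complement of the reverse primer's last 8 bases: CCAATAAG; its first k bases are the reverse complement of the reverse primer's last k bases, so a perfect k-base overlap needs the forward primer's last k bases to equal them.
Comparing (forward last k vs required): k=1: A vs C ✗; k=2: CA vs CC ✗; k=3: CCA vs CCA ✓; k=4: ACCA vs CCAA ✗; k=5: GACCA vs CCAAT ✗; k=6: TGACCA vs CCAATA ✗; k=7: GTGACCA vs CCAATAA ✗; k=8: CGTGACCA vs CCAATAAG ✗.
Only k = 3 is perfect, so the longest perfect 3' overlap is 3.

Longest perfect overlap: 3 complementary base pairs; significant dimer risk (threshold 3).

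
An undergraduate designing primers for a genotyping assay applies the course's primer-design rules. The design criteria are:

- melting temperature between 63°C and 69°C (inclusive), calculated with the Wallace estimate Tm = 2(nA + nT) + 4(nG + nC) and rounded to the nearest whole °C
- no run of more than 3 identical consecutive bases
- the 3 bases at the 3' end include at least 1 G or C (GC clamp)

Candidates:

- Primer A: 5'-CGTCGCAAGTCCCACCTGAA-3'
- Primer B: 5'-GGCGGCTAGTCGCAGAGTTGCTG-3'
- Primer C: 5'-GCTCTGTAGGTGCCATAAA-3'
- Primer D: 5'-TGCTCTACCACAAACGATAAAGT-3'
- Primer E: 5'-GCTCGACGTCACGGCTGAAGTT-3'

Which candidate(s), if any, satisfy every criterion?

Primer A and Primer D.

Primer A (20 nt, A=5 T=3 G=4 C=8): Tm = 2·8 + 4·12 = 64°C ✓; longest run = 3 ✓; 3' end GAA has 1 G/C ✓ — passes.
Primer B (23 nt, A=3 T=5 G=10 C=5): Tm = 2·8 + 4·15 = 76°C, outside 63–69°C ✗; longest run = 2 ✓; 3' end CTG has 2 G/C ✓ — fails.
Primer C (19 nt, A=5 T=5 G=5 C=4): Tm = 2·10 + 4·9 = 56°C, outside 63–69°C ✗; longest run = 3 ✓; 3' end AAA has 0 G/C, need ≥1 ✗ — fails.
Primer D (23 nt, A=9 T=5 G=3 C=6): Tm = 2·14 + 4·9 = 64°C ✓; longest run = 3 ✓; 3' end AGT has 1 G/C ✓ — passes.
Primer E (22 nt, A=4 T=5 G=7 C=6): Tm = 2·9 + 4·13 = 70°C, outside 63–69°C ✗; longest run = 2 ✓; 3' end GTT has 1 G/C ✓ — fails.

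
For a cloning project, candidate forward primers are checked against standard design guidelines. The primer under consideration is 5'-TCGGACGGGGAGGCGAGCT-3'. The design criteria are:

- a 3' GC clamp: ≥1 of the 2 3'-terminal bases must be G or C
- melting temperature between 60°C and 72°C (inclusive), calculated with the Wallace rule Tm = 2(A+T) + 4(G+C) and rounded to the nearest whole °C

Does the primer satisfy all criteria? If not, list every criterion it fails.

Meets all criteria.

Base counts: A=3, T=2, G=10, C=4 (length 19).
GC clamp: 3' end CT has 1 G/C ✓
Tm: Tm = 2·5 + 4·14 = 66°C ✓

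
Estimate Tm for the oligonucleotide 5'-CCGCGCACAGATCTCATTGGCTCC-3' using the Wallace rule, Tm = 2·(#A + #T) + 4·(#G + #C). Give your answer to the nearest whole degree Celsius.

Base counts: A=4, T=5, G=5, C=10 (length 24).
Tm = 2·(4+5) + 4·(5+10) = 2·9 + 4·15 = 18 + 60 = 78°C.

78°C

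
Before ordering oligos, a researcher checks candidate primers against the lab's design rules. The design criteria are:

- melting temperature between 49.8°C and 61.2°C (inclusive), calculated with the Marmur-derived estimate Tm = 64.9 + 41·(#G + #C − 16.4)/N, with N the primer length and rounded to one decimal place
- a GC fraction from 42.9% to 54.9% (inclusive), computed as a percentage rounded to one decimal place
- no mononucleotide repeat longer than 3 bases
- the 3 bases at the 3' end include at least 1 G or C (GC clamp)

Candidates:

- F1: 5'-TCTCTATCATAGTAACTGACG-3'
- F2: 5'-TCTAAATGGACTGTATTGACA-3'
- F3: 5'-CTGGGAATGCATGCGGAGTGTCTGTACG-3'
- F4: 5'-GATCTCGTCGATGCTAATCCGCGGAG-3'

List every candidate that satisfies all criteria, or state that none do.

None of the candidates satisfy all criteria.

F1 (21 nt, A=6 T=7 G=3 C=5): Tm = 64.9 + 41·(8 − 16.4)/21 = 48.5°C, outside 49.8–61.2°C ✗; GC 8/21 = 38.1%, outside 42.9–54.9% ✗; longest run = 2 ✓; 3' end ACG has 2 G/C ✓ — fails.
F2 (21 nt, A=7 T=7 G=4 C=3): Tm = 64.9 + 41·(7 − 16.4)/21 = 46.5°C, outside 49.8–61.2°C ✗; GC 7/21 = 33.3%, outside 42.9–54.9% ✗; longest run = 3 ✓; 3' end ACA has 1 G/C ✓ — fails.
F3 (28 nt, A=5 T=7 G=11 C=5): Tm = 64.9 + 41·(16 − 16.4)/28 = 64.3°C, outside 49.8–61.2°C ✗; GC 16/28 = 57.1%, outside 42.9–54.9% ✗; longest run = 3 ✓; 3' end ACG has 2 G/C ✓ — fails.
F4 (26 nt, A=5 T=6 G=8 C=7): Tm = 64.9 + 41·(15 − 16.4)/26 = 62.7°C, outside 49.8–61.2°C ✗; GC 15/26 = 57.7%, outside 42.9–54.9% ✗; longest run = 2 ✓; 3' end GAG has 2 G/C ✓ — fails.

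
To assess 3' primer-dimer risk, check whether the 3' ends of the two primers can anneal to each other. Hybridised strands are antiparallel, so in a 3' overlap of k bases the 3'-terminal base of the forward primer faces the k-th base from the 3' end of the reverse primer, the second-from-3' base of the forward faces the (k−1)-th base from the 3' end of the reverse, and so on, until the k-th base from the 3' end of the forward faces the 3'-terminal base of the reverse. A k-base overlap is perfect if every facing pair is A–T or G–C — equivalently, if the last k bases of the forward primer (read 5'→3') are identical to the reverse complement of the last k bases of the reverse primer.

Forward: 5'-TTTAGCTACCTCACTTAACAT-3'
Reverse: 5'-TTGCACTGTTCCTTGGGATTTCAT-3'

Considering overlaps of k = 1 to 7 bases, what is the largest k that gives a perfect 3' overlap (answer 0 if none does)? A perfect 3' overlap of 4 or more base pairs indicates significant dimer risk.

Last 7 bases (5'→3') — forward …TTAACAT, reverse …ATTTCAT.
Reverse complement of the reverse primer's last 7 bases: ATGAAAT; its first k bases are the reverse complement of the reverse primer's last k bases, so a perfect k-base overlap needs the forward primer's last k bases to equal them.
Comparing (forward last k vs required): k=1: T vs A ✗; k=2: AT vs AT ✓; k=3: CAT vs ATG ✗; k=4: ACAT vs ATGA ✗; k=5: AACAT vs ATGAA ✗; k=6: TAACAT vs ATGAAA ✗; k=7: TTAACAT vs ATGAAAT ✗.
Only k = 2 is perfect, so the longest perfect 3' overlap is 2.

Longest perfect overlap: 2 complementary base pairs; below the dimer-risk threshold (threshold 4).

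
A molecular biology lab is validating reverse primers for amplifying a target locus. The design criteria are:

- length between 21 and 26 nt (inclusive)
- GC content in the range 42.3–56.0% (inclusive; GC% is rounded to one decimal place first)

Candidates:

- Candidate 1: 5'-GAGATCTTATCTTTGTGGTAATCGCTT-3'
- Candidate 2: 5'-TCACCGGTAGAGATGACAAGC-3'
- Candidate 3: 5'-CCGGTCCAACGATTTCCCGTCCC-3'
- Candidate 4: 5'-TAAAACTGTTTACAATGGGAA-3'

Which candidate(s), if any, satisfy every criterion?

Candidate 2 only.

Candidate 1 (27 nt, A=5 T=12 G=6 C=4): length 27, outside 21–26 ✗; GC 10/27 = 37.0%, outside 42.3–56.0% ✗ — fails.
Candidate 2 (21 nt, A=7 T=3 G=6 C=5): length 21 ✓; GC 11/21 = 52.4% ✓ — passes.
Candidate 3 (23 nt, A=3 T=5 G=4 C=11): length 23 ✓; GC 15/23 = 65.2%, outside 42.3–56.0% ✗ — fails.
Candidate 4 (21 nt, A=9 T=6 G=4 C=2): length 21 ✓; GC 6/21 = 28.6%, outside 42.3–56.0% ✗ — fails.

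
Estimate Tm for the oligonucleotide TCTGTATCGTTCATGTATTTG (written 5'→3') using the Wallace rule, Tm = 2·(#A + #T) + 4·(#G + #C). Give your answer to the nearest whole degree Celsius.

56°C

Base counts: A=3, T=11, G=4, C=3 (length 21).
Tm = 2·(3+11) + 4·(4+3) = 2·14 + 4·7 = 28 + 28 = 56°C.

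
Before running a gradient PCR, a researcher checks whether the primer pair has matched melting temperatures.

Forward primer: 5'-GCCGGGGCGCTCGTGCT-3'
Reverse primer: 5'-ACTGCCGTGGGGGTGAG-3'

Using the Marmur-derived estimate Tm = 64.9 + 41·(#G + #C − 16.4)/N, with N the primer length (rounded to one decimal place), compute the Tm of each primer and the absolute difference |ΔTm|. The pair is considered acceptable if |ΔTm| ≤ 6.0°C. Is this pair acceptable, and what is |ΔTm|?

|ΔTm| = 4.8°C; the pair is acceptable.

Forward: G+C = 14, N = 17 → Tm = 64.9 + 41·(14 − 16.4)/17 = 59.1°C.
Reverse: G+C = 12, N = 17 → Tm = 64.9 + 41·(12 − 16.4)/17 = 54.3°C.
|ΔTm| = |59.1 − 54.3| = 4.8°C, ≤ 6.0°C.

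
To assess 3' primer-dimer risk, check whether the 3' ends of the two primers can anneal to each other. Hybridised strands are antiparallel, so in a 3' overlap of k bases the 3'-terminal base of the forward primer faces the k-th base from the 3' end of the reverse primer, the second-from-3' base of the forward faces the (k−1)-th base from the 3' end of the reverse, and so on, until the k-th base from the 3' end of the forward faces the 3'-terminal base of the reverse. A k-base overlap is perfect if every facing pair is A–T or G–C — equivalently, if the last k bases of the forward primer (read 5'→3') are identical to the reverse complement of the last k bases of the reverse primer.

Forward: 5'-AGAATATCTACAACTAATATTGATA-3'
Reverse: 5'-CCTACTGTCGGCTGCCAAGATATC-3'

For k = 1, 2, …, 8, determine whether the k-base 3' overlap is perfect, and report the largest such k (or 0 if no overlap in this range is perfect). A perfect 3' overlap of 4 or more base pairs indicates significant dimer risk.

Last 8 bases (5'→3') — forward …TATTGATA, reverse …AAGATATC.
Reverse complement of the reverse primer's last 8 bases: GATATCTT; its first k bases are the reverse complement of the reverse primer's last k bases, so a perfect k-base overlap needs the forward primer's last k bases to equal them.
Comparing (forward last k vs required): k=1: A vs G ✗; k=2: TA vs GA ✗; k=3: ATA vs GAT ✗; k=4: GATA vs GATA ✓; k=5: TGATA vs GATAT ✗; k=6: TTGATA vs GATATC ✗; k=7: ATTGATA vs GATATCT ✗; k=8: TATTGATA vs GATATCTT ✗.
Only k = 4 is perfect, so the longest perfect 3' overlap is 4.

Longest perfect overlap: 4 complementary base pairs; significant dimer risk (threshold 4).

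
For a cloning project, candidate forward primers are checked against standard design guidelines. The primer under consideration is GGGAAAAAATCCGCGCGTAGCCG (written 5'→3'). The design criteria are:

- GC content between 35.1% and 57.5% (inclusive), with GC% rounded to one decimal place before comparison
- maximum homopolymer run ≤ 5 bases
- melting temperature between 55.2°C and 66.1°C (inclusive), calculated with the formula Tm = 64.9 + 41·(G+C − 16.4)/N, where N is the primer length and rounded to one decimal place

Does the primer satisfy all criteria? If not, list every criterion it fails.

Fails: GC content, homopolymer run.

Base counts: A=7, T=2, G=8, C=6 (length 23).
GC content: GC 14/23 = 60.9%, outside 35.1–57.5% ✗
homopolymer run: longest run = 6, exceeds 5 ✗
Tm: Tm = 64.9 + 41·(14 − 16.4)/23 = 60.6°C ✓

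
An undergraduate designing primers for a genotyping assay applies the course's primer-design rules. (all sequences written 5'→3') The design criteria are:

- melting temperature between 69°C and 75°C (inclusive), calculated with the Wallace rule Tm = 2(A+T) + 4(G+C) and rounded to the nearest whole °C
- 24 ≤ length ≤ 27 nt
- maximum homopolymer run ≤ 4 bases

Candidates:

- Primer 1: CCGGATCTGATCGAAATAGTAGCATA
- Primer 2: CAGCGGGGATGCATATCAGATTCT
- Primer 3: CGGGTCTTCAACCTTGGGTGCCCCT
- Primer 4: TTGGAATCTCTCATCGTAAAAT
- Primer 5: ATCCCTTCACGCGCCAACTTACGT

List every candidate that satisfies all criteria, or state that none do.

Primer 1, Primer 2 and Primer 5.

Primer 1 (26 nt, A=9 T=6 G=6 C=5): Tm = 2·15 + 4·11 = 74°C ✓; length 26 ✓; longest run = 3 ✓ — passes.
Primer 2 (24 nt, A=6 T=6 G=7 C=5): Tm = 2·12 + 4·12 = 72°C ✓; length 24 ✓; longest run = 4 ✓ — passes.
Primer 3 (25 nt, A=2 T=7 G=7 C=9): Tm = 2·9 + 4·16 = 82°C, outside 69–75°C ✗; length 25 ✓; longest run = 4 ✓ — fails.
Primer 4 (22 nt, A=7 T=8 G=3 C=4): Tm = 2·15 + 4·7 = 58°C, outside 69–75°C ✗; length 22, outside 24–27 ✗; longest run = 4 ✓ — fails.
Primer 5 (24 nt, A=5 T=6 G=3 C=10): Tm = 2·11 + 4·13 = 74°C ✓; length 24 ✓; longest run = 3 ✓ — passes.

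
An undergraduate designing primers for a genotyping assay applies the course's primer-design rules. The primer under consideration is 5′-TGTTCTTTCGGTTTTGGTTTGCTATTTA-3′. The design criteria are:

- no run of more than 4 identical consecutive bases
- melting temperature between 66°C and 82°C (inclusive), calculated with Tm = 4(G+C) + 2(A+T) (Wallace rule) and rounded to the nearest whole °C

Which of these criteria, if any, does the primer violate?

Base counts: A=2, T=17, G=6, C=3 (length 28).
homopolymer run: longest run = 4 ✓
Tm: Tm = 2·19 + 4·9 = 74°C ✓

Meets all criteria.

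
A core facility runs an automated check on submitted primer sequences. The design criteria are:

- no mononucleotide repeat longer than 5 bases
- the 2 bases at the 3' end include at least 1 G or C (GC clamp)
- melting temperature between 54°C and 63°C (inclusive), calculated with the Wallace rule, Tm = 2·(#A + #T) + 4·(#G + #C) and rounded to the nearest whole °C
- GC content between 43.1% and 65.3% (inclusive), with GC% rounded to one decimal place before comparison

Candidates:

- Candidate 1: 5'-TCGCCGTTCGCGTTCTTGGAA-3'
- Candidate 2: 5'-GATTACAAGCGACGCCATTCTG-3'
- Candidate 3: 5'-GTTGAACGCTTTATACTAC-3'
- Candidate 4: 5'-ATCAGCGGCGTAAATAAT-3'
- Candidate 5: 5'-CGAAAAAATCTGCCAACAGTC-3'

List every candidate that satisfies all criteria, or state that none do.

Candidate 1 (21 nt, A=2 T=7 G=6 C=6): longest run = 2 ✓; 3' end AA has 0 G/C, need ≥1 ✗; Tm = 2·9 + 4·12 = 66°C, outside 54–63°C ✗; GC 12/21 = 57.1% ✓ — fails.
Candidate 2 (22 nt, A=6 T=5 G=5 C=6): longest run = 2 ✓; 3' end TG has 1 G/C ✓; Tm = 2·11 + 4·11 = 66°C, outside 54–63°C ✗; GC 11/22 = 50.0% ✓ — fails.
Candidate 3 (19 nt, A=5 T=7 G=3 C=4): longest run = 3 ✓; 3' end AC has 1 G/C ✓; Tm = 2·12 + 4·7 = 52°C, outside 54–63°C ✗; GC 7/19 = 36.8%, outside 43.1–65.3% ✗ — fails.
Candidate 4 (18 nt, A=7 T=4 G=4 C=3): longest run = 3 ✓; 3' end AT has 0 G/C, need ≥1 ✗; Tm = 2·11 + 4·7 = 50°C, outside 54–63°C ✗; GC 7/18 = 38.9%, outside 43.1–65.3% ✗ — fails.
Candidate 5 (21 nt, A=9 T=3 G=3 C=6): longest run = 6, exceeds 5 ✗; 3' end TC has 1 G/C ✓; Tm = 2·12 + 4·9 = 60°C ✓; GC 9/21 = 42.9%, outside 43.1–65.3% ✗ — fails.

None of the candidates satisfy all criteria.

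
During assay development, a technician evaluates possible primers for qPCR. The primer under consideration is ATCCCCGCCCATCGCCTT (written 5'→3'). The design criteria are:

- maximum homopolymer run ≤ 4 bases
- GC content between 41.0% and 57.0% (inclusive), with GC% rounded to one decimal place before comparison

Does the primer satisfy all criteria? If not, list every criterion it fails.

Fails: GC content.

Base counts: A=2, T=4, G=2, C=10 (length 18).
homopolymer run: longest run = 4 ✓
GC content: GC 12/18 = 66.7%, outside 41.0–57.0% ✗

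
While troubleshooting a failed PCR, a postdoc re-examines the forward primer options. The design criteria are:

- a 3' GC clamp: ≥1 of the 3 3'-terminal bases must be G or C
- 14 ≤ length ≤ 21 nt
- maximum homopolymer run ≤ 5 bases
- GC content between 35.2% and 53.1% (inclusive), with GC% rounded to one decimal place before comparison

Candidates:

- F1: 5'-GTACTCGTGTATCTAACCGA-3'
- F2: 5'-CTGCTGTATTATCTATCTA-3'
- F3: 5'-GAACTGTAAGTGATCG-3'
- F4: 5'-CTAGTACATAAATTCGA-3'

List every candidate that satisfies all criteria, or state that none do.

F1 and F3.

F1 (20 nt, A=5 T=6 G=4 C=5): 3' end CGA has 2 G/C ✓; length 20 ✓; longest run = 2 ✓; GC 9/20 = 45.0% ✓ — passes.
F2 (19 nt, A=4 T=9 G=2 C=4): 3' end CTA has 1 G/C ✓; length 19 ✓; longest run = 2 ✓; GC 6/19 = 31.6%, outside 35.2–53.1% ✗ — fails.
F3 (16 nt, A=5 T=4 G=5 C=2): 3' end TCG has 2 G/C ✓; length 16 ✓; longest run = 2 ✓; GC 7/16 = 43.8% ✓ — passes.
F4 (17 nt, A=7 T=5 G=2 C=3): 3' end CGA has 2 G/C ✓; length 17 ✓; longest run = 3 ✓; GC 5/17 = 29.4%, outside 35.2–53.1% ✗ — fails.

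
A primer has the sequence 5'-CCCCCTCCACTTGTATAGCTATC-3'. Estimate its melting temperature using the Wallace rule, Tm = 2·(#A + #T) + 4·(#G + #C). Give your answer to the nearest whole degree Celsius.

Base counts: A=4, T=7, G=2, C=10 (length 23).
Tm = 2·(4+7) + 4·(2+10) = 2·11 + 4·12 = 22 + 48 = 70°C.

70°C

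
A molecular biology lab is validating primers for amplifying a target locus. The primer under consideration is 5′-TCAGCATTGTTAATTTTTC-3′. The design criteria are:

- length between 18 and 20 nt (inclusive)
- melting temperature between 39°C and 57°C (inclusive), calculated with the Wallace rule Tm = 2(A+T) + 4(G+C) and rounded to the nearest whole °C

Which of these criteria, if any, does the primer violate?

Base counts: A=4, T=10, G=2, C=3 (length 19).
length: length 19 ✓
Tm: Tm = 2·14 + 4·5 = 48°C ✓

Meets all criteria.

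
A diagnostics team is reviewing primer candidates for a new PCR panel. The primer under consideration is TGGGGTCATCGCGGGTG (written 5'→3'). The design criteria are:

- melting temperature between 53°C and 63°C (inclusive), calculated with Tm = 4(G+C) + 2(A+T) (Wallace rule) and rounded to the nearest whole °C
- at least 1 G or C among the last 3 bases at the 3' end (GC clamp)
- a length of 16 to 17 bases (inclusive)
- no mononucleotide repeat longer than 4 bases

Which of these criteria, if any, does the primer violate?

Base counts: A=1, T=4, G=9, C=3 (length 17).
Tm: Tm = 2·5 + 4·12 = 58°C ✓
GC clamp: 3' end GTG has 2 G/C ✓
length: length 17 ✓
homopolymer run: longest run = 4 ✓

Meets all criteria.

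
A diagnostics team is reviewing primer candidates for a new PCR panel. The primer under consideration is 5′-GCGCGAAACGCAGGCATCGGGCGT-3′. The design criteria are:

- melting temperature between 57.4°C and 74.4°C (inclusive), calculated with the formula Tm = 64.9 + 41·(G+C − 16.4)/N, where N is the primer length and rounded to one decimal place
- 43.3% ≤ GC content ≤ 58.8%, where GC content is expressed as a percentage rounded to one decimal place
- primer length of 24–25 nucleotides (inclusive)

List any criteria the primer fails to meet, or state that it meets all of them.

Base counts: A=5, T=2, G=10, C=7 (length 24).
Tm: Tm = 64.9 + 41·(17 − 16.4)/24 = 65.9°C ✓
GC content: GC 17/24 = 70.8%, outside 43.3–58.8% ✗
length: length 24 ✓

Fails: GC content.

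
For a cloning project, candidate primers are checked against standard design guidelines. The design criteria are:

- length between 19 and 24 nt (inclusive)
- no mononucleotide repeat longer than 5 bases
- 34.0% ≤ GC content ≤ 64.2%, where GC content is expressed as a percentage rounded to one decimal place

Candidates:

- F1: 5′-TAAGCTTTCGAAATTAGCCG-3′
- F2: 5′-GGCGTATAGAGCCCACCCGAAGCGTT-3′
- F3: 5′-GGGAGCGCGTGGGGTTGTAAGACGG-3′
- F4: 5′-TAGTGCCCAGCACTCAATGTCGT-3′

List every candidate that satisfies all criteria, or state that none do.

F1 and F4.

F1 (20 nt, A=6 T=6 G=4 C=4): length 20 ✓; longest run = 3 ✓; GC 8/20 = 40.0% ✓ — passes.
F2 (26 nt, A=6 T=4 G=8 C=8): length 26, outside 19–24 ✗; longest run = 3 ✓; GC 16/26 = 61.5% ✓ — fails.
F3 (25 nt, A=4 T=4 G=14 C=3): length 25, outside 19–24 ✗; longest run = 4 ✓; GC 17/25 = 68.0%, outside 34.0–64.2% ✗ — fails.
F4 (23 nt, A=5 T=6 G=5 C=7): length 23 ✓; longest run = 3 ✓; GC 12/23 = 52.2% ✓ — passes.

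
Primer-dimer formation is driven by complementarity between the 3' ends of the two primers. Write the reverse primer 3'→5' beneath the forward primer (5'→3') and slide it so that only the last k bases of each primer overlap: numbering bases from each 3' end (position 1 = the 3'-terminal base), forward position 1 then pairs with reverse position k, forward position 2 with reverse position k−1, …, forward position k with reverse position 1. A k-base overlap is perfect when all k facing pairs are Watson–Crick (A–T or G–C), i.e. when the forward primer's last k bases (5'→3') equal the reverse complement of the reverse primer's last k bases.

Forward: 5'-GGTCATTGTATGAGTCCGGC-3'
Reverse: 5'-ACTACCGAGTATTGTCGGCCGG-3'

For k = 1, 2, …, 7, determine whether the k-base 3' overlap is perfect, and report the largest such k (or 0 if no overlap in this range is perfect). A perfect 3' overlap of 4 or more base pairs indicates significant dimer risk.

Longest perfect overlap: 5 complementary base pairs; significant dimer risk (threshold 4).

Last 7 bases (5'→3') — forward …GTCCGGC, reverse …CGGCCGG.
Reverse complement of the reverse primer's last 7 bases: CCGGCCG; its first k bases are the reverse complement of the reverse primer's last k bases, so a perfect k-base overlap needs the forward primer's last k bases to equal them.
Comparing (forward last k vs required): k=1: C vs C ✓; k=2: GC vs CC ✗; k=3: GGC vs CCG ✗; k=4: CGGC vs CCGG ✗; k=5: CCGGC vs CCGGC ✓; k=6: TCCGGC vs CCGGCC ✗; k=7: GTCCGGC vs CCGGCCG ✗.
Perfect overlaps at k = 1, 5; the largest is 5.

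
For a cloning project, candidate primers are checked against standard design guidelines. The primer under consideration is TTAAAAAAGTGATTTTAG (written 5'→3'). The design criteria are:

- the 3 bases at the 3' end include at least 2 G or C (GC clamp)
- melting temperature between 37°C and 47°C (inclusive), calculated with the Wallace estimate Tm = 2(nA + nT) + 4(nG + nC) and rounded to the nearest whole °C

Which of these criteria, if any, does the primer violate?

Base counts: A=8, T=7, G=3, C=0 (length 18).
GC clamp: 3' end TAG has 1 G/C, need ≥2 ✗
Tm: Tm = 2·15 + 4·3 = 42°C ✓

Fails: GC clamp.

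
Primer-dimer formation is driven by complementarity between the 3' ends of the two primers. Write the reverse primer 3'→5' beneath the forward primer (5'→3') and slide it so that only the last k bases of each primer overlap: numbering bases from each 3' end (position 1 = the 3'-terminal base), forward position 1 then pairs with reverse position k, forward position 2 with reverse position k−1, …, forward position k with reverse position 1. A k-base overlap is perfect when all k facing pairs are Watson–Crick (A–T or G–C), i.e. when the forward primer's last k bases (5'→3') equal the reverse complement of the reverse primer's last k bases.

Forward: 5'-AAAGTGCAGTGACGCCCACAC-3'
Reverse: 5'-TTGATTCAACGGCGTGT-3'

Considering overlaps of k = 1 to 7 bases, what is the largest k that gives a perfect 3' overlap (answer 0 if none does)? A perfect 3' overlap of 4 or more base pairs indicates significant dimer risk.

Last 7 bases (5'→3') — forward …CCCACAC, reverse …GGCGTGT.
Reverse complement of the reverse primer's last 7 bases: ACACGCC; its first k bases are the reverse complement of the reverse primer's last k bases, so a perfect k-base overlap needs the forward primer's last k bases to equal them.
Comparing (forward last k vs required): k=1: C vs A ✗; k=2: AC vs AC ✓; k=3: CAC vs ACA ✗; k=4: ACAC vs ACAC ✓; k=5: CACAC vs ACACG ✗; k=6: CCACAC vs ACACGC ✗; k=7: CCCACAC vs ACACGCC ✗.
Perfect overlaps at k = 2, 4; the largest is 4.

Longest perfect overlap: 4 complementary base pairs; significant dimer risk (threshold 4).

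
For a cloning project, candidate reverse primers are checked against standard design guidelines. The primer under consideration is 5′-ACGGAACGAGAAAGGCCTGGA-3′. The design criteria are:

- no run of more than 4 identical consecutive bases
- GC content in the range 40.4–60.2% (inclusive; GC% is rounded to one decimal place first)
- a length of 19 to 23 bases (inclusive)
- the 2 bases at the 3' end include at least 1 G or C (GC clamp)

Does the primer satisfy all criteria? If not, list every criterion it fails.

Base counts: A=8, T=1, G=8, C=4 (length 21).
homopolymer run: longest run = 3 ✓
GC content: GC 12/21 = 57.1% ✓
length: length 21 ✓
GC clamp: 3' end GA has 1 G/C ✓

Meets all criteria.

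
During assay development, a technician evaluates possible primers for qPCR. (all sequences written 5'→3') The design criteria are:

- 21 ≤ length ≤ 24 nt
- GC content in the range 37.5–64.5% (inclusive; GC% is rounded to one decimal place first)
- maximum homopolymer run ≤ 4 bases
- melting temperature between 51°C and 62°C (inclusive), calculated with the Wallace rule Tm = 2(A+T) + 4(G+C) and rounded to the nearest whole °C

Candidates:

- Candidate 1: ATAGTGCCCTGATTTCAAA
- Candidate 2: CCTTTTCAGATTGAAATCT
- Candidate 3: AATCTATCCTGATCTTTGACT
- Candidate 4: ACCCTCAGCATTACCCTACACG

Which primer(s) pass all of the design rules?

Candidate 1 (19 nt, A=6 T=6 G=3 C=4): length 19, outside 21–24 ✗; GC 7/19 = 36.8%, outside 37.5–64.5% ✗; longest run = 3 ✓; Tm = 2·12 + 4·7 = 52°C ✓ — fails.
Candidate 2 (19 nt, A=5 T=8 G=2 C=4): length 19, outside 21–24 ✗; GC 6/19 = 31.6%, outside 37.5–64.5% ✗; longest run = 4 ✓; Tm = 2·13 + 4·6 = 50°C, outside 51–62°C ✗ — fails.
Candidate 3 (21 nt, A=5 T=9 G=2 C=5): length 21 ✓; GC 7/21 = 33.3%, outside 37.5–64.5% ✗; longest run = 3 ✓; Tm = 2·14 + 4·7 = 56°C ✓ — fails.
Candidate 4 (22 nt, A=6 T=4 G=2 C=10): length 22 ✓; GC 12/22 = 54.5% ✓; longest run = 3 ✓; Tm = 2·10 + 4·12 = 68°C, outside 51–62°C ✗ — fails.

None of the candidates satisfy all criteria.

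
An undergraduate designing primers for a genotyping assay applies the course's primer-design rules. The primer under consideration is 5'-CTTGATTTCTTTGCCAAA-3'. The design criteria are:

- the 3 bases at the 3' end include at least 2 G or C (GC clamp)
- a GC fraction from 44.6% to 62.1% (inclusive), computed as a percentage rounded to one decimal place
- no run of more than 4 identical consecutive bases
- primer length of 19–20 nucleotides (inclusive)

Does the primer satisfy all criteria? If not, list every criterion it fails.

Fails: GC clamp, GC content, length.

Base counts: A=4, T=8, G=2, C=4 (length 18).
GC clamp: 3' end AAA has 0 G/C, need ≥2 ✗
GC content: GC 6/18 = 33.3%, outside 44.6–62.1% ✗
homopolymer run: longest run = 3 ✓
length: length 18, outside 19–20 ✗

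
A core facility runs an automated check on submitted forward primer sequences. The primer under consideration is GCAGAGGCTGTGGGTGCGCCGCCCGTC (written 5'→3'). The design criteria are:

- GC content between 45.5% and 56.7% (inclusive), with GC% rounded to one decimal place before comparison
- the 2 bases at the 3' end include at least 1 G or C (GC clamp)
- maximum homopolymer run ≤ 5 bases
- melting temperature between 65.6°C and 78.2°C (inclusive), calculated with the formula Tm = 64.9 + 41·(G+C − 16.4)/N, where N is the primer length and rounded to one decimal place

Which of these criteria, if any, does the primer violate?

Fails: GC content.

Base counts: A=2, T=4, G=12, C=9 (length 27).
GC content: GC 21/27 = 77.8%, outside 45.5–56.7% ✗
GC clamp: 3' end TC has 1 G/C ✓
homopolymer run: longest run = 3 ✓
Tm: Tm = 64.9 + 41·(21 − 16.4)/27 = 71.9°C ✓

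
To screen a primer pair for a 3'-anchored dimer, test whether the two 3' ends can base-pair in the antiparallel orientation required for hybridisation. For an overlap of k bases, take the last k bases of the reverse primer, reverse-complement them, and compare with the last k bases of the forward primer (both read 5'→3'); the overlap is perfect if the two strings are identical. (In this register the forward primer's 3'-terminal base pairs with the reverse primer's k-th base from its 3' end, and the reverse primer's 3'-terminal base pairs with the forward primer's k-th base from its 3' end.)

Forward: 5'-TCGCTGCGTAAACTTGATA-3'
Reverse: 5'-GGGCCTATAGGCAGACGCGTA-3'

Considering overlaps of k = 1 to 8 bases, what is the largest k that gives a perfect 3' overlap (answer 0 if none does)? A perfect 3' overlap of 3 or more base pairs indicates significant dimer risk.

Longest perfect overlap: 2 complementary base pairs; below the dimer-risk threshold (threshold 3).

Last 8 bases (5'→3') — forward …ACTTGATA, reverse …GACGCGTA.
Reverse complement of the reverse primer's last 8 bases: TACGCGTC; its first k bases are the reverse complement of the reverse primer's last k bases, so a perfect k-base overlap needs the forward primer's last k bases to equal them.
Comparing (forward last k vs required): k=1: A vs T ✗; k=2: TA vs TA ✓; k=3: ATA vs TAC ✗; k=4: GATA vs TACG ✗; k=5: TGATA vs TACGC ✗; k=6: TTGATA vs TACGCG ✗; k=7: CTTGATA vs TACGCGT ✗; k=8: ACTTGATA vs TACGCGTC ✗.
Only k = 2 is perfect, so the longest perfect 3' overlap is 2.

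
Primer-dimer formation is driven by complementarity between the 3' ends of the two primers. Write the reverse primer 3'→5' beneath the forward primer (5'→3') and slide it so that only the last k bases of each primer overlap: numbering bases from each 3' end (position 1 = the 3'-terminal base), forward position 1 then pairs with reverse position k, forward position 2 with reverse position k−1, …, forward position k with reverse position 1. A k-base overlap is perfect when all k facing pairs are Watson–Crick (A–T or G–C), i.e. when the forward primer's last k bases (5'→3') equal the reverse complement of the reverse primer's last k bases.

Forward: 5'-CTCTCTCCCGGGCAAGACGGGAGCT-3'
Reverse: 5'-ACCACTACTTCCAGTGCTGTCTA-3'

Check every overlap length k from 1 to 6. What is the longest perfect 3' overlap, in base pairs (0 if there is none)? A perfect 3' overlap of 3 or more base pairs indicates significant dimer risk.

Last 6 bases (5'→3') — forward …GGAGCT, reverse …TGTCTA.
Reverse complement of the reverse primer's last 6 bases: TAGACA; its first k bases are the reverse complement of the reverse primer's last k bases, so a perfect k-base overlap needs the forward primer's last k bases to equal them.
Comparing (forward last k vs required): k=1: T vs T ✓; k=2: CT vs TA ✗; k=3: GCT vs TAG ✗; k=4: AGCT vs TAGA ✗; k=5: GAGCT vs TAGAC ✗; k=6: GGAGCT vs TAGACA ✗.
Only k = 1 is perfect, so the longest perfect 3' overlap is 1.

Longest perfect overlap: 1 complementary base pair; below the dimer-risk threshold (threshold 3).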